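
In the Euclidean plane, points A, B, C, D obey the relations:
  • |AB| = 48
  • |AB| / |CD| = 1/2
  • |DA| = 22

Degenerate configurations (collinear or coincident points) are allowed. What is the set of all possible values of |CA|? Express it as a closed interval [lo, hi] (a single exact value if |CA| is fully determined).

|CA| ∈ [74, 118]  (≈ [74.0000, 118.0000])

|AB| ∈ {48}
|AD| ∈ {22}
|CD| ∈ {96}
|BD| ∈ [26, 70]
|AC| ∈ [74, 118]
|BC| ∈ [26, 166]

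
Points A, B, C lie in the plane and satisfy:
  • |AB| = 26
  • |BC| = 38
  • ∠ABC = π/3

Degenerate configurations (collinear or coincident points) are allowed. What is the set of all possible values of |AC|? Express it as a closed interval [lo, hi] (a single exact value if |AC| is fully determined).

|AC| = 2·√(283)  (≈ 33.6452)

|AB| ∈ {26}
|BC| ∈ {38}
|AC| ∈ {2·√(283)}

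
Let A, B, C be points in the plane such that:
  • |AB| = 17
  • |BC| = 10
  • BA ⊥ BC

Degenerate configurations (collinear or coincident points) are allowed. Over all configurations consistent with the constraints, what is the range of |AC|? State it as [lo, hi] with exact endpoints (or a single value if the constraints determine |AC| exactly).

|AC| = √(389)  (≈ 19.7231)

|AB| ∈ {17}
|BC| ∈ {10}
|AC| ∈ {√(389)}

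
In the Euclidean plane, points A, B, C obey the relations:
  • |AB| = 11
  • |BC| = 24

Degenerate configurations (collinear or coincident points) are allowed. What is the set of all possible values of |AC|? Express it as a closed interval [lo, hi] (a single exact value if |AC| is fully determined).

|AB| ∈ {11}
|BC| ∈ {24}
|AC| ∈ [13, 35]

|AC| ∈ [13, 35]  (≈ [13.0000, 35.0000])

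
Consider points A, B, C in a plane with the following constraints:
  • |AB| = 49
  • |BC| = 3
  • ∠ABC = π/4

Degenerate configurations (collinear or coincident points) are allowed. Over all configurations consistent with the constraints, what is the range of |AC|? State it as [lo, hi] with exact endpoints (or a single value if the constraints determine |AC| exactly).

|AB| ∈ {49}
|BC| ∈ {3}
|AC| ∈ {√(2410 - 147·√(2))}

|AC| = √(2410 - 147·√(2))  (≈ 46.9267)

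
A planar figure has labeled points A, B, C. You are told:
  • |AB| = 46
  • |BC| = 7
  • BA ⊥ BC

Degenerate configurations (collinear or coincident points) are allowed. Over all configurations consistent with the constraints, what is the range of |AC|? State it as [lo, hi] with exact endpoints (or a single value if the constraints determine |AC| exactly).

|AB| ∈ {46}
|BC| ∈ {7}
|AC| ∈ {√(2165)}

|AC| = √(2165)  (≈ 46.5296)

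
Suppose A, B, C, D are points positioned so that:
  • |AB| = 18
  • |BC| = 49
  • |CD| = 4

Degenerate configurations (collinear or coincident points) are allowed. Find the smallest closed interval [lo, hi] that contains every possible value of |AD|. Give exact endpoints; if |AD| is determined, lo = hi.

|AB| ∈ {18}
|BC| ∈ {49}
|CD| ∈ {4}
|AC| ∈ [31, 67]
|BD| ∈ [45, 53]
|AD| ∈ [27, 71]

|AD| ∈ [27, 71]  (≈ [27.0000, 71.0000])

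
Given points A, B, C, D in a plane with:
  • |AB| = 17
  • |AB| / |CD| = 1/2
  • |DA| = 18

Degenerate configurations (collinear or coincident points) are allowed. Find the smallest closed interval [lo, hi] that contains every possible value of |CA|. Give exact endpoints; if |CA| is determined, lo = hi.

|AB| ∈ {17}
|AD| ∈ {18}
|CD| ∈ {34}
|BD| ∈ [1, 35]
|AC| ∈ [16, 52]
|BC| ∈ [0, 69]

|CA| ∈ [16, 52]  (≈ [16.0000, 52.0000])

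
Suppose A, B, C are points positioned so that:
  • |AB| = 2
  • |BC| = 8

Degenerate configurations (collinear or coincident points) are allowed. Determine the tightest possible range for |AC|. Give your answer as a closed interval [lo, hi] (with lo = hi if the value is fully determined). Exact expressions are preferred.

|AB| ∈ {2}
|BC| ∈ {8}
|AC| ∈ [6, 10]

|AC| ∈ [6, 10]  (≈ [6.0000, 10.0000])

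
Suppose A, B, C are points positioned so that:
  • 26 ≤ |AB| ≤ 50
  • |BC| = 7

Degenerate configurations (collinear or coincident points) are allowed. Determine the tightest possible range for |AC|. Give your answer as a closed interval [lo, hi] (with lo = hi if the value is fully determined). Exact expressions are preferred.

|AB| ∈ [26, 50]
|BC| ∈ {7}
|AC| ∈ [19, 57]

|AC| ∈ [19, 57]  (≈ [19.0000, 57.0000])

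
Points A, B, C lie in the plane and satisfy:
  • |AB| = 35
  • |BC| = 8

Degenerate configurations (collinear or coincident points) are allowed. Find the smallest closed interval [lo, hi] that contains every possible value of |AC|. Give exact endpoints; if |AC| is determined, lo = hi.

|AB| ∈ {35}
|BC| ∈ {8}
|AC| ∈ [27, 43]

|AC| ∈ [27, 43]  (≈ [27.0000, 43.0000])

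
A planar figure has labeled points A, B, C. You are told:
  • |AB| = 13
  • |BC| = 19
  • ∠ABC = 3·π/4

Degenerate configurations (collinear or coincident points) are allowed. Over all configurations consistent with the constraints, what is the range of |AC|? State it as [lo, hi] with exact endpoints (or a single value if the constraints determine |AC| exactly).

|AB| ∈ {13}
|BC| ∈ {19}
|AC| ∈ {√(247·√(2) + 530)}

|AC| = √(247·√(2) + 530)  (≈ 29.6532)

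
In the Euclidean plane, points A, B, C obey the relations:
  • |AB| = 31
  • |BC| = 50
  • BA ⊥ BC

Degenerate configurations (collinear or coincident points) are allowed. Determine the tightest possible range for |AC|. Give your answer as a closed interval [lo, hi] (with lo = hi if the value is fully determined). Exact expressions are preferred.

|AB| ∈ {31}
|BC| ∈ {50}
|AC| ∈ {√(3461)}

|AC| = √(3461)  (≈ 58.8303)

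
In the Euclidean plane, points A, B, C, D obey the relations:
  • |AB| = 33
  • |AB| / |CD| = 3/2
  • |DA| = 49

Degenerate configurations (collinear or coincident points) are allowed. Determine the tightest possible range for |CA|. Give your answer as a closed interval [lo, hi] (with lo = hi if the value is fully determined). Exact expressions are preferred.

|AB| ∈ {33}
|AD| ∈ {49}
|CD| ∈ {22}
|BD| ∈ [16, 82]
|AC| ∈ [27, 71]
|BC| ∈ [0, 104]

|CA| ∈ [27, 71]  (≈ [27.0000, 71.0000])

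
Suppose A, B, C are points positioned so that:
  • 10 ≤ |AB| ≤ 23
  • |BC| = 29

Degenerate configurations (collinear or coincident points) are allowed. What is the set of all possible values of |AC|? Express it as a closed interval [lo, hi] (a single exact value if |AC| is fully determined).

|AB| ∈ [10, 23]
|BC| ∈ {29}
|AC| ∈ [6, 52]

|AC| ∈ [6, 52]  (≈ [6.0000, 52.0000])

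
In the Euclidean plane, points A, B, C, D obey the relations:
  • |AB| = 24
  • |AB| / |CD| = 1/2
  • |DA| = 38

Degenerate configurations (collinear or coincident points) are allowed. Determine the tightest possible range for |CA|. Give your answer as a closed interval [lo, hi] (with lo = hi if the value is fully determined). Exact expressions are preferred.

|AB| ∈ {24}
|AD| ∈ {38}
|CD| ∈ {48}
|BD| ∈ [14, 62]
|AC| ∈ [10, 86]
|BC| ∈ [0, 110]

|CA| ∈ [10, 86]  (≈ [10.0000, 86.0000])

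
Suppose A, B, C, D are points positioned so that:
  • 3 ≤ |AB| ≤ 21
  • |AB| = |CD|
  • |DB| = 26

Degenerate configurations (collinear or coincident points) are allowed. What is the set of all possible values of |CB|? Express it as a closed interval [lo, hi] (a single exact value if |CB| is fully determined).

|CB| ∈ [5, 47]  (≈ [5.0000, 47.0000])

|AB| ∈ [3, 21]
|BD| ∈ {26}
|CD| ∈ [3, 21]
|AD| ∈ [5, 47]
|BC| ∈ [5, 47]
|AC| ∈ [0, 68]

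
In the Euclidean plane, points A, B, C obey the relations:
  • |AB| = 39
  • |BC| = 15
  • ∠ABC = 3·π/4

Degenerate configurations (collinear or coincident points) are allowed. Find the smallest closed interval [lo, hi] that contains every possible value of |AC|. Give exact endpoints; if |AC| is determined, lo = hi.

|AB| ∈ {39}
|BC| ∈ {15}
|AC| ∈ {3·√(65·√(2) + 194)}

|AC| = 3·√(65·√(2) + 194)  (≈ 50.7279)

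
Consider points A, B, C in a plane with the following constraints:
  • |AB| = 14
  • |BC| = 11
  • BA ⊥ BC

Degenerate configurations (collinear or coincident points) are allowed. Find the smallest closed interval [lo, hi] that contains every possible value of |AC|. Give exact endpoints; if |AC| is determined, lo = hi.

|AB| ∈ {14}
|BC| ∈ {11}
|AC| ∈ {√(317)}

|AC| = √(317)  (≈ 17.8045)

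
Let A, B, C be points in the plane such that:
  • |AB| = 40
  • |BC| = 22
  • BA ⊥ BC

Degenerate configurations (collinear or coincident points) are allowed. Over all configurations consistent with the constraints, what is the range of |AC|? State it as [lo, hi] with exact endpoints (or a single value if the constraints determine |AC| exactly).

|AB| ∈ {40}
|BC| ∈ {22}
|AC| ∈ {2·√(521)}

|AC| = 2·√(521)  (≈ 45.6508)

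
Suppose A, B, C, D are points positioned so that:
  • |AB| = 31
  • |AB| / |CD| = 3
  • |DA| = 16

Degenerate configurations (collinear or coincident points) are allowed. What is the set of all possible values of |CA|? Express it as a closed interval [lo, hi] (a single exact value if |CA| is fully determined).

|AB| ∈ {31}
|AD| ∈ {16}
|CD| ∈ {31/3}
|BD| ∈ [15, 47]
|AC| ∈ [17/3, 79/3]
|BC| ∈ [14/3, 172/3]

|CA| ∈ [17/3, 79/3]  (≈ [5.6667, 26.3333])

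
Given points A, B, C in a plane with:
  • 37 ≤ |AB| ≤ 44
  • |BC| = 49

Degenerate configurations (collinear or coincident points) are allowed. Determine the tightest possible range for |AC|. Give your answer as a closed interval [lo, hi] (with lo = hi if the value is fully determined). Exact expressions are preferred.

|AB| ∈ [37, 44]
|BC| ∈ {49}
|AC| ∈ [5, 93]

|AC| ∈ [5, 93]  (≈ [5.0000, 93.0000])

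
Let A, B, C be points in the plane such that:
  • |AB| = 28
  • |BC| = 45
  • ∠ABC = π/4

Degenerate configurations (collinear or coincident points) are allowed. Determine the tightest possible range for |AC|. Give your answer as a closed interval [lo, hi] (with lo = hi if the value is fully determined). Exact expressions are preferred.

|AC| = √(2809 - 1260·√(2))  (≈ 32.0483)

|AB| ∈ {28}
|BC| ∈ {45}
|AC| ∈ {√(2809 - 1260·√(2))}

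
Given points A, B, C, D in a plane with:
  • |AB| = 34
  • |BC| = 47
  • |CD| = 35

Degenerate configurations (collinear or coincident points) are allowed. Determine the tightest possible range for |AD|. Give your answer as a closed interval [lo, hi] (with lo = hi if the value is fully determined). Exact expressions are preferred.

|AB| ∈ {34}
|BC| ∈ {47}
|CD| ∈ {35}
|AC| ∈ [13, 81]
|BD| ∈ [12, 82]
|AD| ∈ [0, 116]

|AD| ∈ [0, 116]  (≈ [0.0000, 116.0000])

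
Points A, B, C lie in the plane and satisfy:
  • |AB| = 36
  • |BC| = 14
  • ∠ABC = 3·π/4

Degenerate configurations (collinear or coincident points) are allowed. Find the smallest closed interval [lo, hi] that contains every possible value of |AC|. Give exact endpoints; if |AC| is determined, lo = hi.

|AB| ∈ {36}
|BC| ∈ {14}
|AC| ∈ {2·√(126·√(2) + 373)}

|AC| = 2·√(126·√(2) + 373)  (≈ 46.9549)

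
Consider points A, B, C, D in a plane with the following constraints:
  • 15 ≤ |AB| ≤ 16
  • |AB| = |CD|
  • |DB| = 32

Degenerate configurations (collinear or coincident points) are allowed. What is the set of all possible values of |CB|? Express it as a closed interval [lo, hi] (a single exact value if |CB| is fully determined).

|AB| ∈ [15, 16]
|BD| ∈ {32}
|CD| ∈ [15, 16]
|AD| ∈ [16, 48]
|BC| ∈ [16, 48]
|AC| ∈ [0, 64]

|CB| ∈ [16, 48]  (≈ [16.0000, 48.0000])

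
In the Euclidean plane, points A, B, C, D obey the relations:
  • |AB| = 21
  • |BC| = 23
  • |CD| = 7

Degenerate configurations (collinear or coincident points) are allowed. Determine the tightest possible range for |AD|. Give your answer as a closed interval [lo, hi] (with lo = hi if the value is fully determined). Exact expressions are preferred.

|AB| ∈ {21}
|BC| ∈ {23}
|CD| ∈ {7}
|AC| ∈ [2, 44]
|BD| ∈ [16, 30]
|AD| ∈ [0, 51]

|AD| ∈ [0, 51]  (≈ [0.0000, 51.0000])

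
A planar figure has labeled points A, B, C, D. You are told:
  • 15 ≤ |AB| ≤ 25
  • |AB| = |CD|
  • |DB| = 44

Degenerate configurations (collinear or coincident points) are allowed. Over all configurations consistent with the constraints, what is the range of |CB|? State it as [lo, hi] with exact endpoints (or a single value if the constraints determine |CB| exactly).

|CB| ∈ [19, 69]  (≈ [19.0000, 69.0000])

|AB| ∈ [15, 25]
|BD| ∈ {44}
|CD| ∈ [15, 25]
|AD| ∈ [19, 69]
|BC| ∈ [19, 69]
|AC| ∈ [0, 94]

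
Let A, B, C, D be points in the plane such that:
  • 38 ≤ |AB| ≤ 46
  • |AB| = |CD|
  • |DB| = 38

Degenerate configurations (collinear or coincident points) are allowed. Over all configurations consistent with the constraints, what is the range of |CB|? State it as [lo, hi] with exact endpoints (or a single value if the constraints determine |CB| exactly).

|AB| ∈ [38, 46]
|BD| ∈ {38}
|CD| ∈ [38, 46]
|AD| ∈ [0, 84]
|BC| ∈ [0, 84]
|AC| ∈ [0, 130]

|CB| ∈ [0, 84]  (≈ [0.0000, 84.0000])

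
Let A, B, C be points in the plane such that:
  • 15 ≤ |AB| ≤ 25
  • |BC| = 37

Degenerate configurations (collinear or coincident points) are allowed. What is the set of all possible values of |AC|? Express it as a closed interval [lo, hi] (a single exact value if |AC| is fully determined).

|AC| ∈ [12, 62]  (≈ [12.0000, 62.0000])

|AB| ∈ [15, 25]
|BC| ∈ {37}
|AC| ∈ [12, 62]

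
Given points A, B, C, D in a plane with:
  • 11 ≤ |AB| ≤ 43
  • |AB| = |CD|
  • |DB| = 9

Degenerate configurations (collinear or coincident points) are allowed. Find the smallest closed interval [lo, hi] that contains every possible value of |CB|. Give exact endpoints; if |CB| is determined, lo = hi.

|AB| ∈ [11, 43]
|BD| ∈ {9}
|CD| ∈ [11, 43]
|AD| ∈ [2, 52]
|BC| ∈ [2, 52]
|AC| ∈ [0, 95]

|CB| ∈ [2, 52]  (≈ [2.0000, 52.0000])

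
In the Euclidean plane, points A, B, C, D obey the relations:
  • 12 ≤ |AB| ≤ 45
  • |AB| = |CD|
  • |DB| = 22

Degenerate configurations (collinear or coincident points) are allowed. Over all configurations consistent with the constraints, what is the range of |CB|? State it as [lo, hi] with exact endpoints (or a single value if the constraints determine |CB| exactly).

|CB| ∈ [0, 67]  (≈ [0.0000, 67.0000])

|AB| ∈ [12, 45]
|BD| ∈ {22}
|CD| ∈ [12, 45]
|AD| ∈ [0, 67]
|BC| ∈ [0, 67]
|AC| ∈ [0, 112]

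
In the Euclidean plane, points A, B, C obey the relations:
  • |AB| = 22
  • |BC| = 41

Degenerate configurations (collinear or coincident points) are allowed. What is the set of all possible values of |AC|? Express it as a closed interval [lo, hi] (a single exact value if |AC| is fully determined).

|AB| ∈ {22}
|BC| ∈ {41}
|AC| ∈ [19, 63]

|AC| ∈ [19, 63]  (≈ [19.0000, 63.0000])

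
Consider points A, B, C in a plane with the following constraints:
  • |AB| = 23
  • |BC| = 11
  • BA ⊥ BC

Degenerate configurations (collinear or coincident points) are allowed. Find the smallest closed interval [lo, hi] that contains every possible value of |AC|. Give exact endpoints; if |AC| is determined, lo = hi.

|AB| ∈ {23}
|BC| ∈ {11}
|AC| ∈ {5·√(26)}

|AC| = 5·√(26)  (≈ 25.4951)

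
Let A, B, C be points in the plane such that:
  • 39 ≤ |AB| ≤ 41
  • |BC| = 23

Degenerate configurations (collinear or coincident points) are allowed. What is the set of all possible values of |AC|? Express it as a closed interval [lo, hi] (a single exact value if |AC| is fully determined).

|AB| ∈ [39, 41]
|BC| ∈ {23}
|AC| ∈ [16, 64]

|AC| ∈ [16, 64]  (≈ [16.0000, 64.0000])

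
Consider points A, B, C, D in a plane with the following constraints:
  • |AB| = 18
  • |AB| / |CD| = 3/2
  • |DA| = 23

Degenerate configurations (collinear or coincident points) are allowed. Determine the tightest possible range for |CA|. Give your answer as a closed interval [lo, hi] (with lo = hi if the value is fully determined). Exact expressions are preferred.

|AB| ∈ {18}
|AD| ∈ {23}
|CD| ∈ {12}
|BD| ∈ [5, 41]
|AC| ∈ [11, 35]
|BC| ∈ [0, 53]

|CA| ∈ [11, 35]  (≈ [11.0000, 35.0000])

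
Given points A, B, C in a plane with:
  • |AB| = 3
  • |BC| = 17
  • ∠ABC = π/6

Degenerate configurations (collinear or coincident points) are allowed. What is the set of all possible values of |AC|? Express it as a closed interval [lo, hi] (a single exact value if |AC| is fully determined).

|AC| = √(298 - 51·√(3))  (≈ 14.4798)

|AB| ∈ {3}
|BC| ∈ {17}
|AC| ∈ {√(298 - 51·√(3))}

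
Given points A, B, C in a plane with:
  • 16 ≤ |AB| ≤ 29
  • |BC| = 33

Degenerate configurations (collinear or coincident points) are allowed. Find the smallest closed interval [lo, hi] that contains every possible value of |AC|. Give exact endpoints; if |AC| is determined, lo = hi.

|AC| ∈ [4, 62]  (≈ [4.0000, 62.0000])

|AB| ∈ [16, 29]
|BC| ∈ {33}
|AC| ∈ [4, 62]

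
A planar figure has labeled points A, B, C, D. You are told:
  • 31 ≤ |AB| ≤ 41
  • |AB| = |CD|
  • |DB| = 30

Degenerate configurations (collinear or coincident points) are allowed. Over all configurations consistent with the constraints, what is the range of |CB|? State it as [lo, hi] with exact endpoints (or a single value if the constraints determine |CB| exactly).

|AB| ∈ [31, 41]
|BD| ∈ {30}
|CD| ∈ [31, 41]
|AD| ∈ [1, 71]
|BC| ∈ [1, 71]
|AC| ∈ [0, 112]

|CB| ∈ [1, 71]  (≈ [1.0000, 71.0000])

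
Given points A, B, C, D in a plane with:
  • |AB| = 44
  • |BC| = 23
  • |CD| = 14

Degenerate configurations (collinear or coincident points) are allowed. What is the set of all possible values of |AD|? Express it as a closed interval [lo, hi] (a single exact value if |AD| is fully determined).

|AB| ∈ {44}
|BC| ∈ {23}
|CD| ∈ {14}
|AC| ∈ [21, 67]
|BD| ∈ [9, 37]
|AD| ∈ [7, 81]

|AD| ∈ [7, 81]  (≈ [7.0000, 81.0000])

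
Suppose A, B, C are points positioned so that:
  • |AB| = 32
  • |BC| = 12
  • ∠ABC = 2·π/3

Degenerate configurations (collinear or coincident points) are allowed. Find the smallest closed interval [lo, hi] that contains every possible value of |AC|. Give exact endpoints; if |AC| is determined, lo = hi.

|AB| ∈ {32}
|BC| ∈ {12}
|AC| ∈ {4·√(97)}

|AC| = 4·√(97)  (≈ 39.3954)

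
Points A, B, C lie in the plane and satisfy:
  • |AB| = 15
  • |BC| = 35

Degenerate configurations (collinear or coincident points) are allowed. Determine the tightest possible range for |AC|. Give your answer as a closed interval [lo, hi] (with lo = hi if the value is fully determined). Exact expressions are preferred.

|AB| ∈ {15}
|BC| ∈ {35}
|AC| ∈ [20, 50]

|AC| ∈ [20, 50]  (≈ [20.0000, 50.0000])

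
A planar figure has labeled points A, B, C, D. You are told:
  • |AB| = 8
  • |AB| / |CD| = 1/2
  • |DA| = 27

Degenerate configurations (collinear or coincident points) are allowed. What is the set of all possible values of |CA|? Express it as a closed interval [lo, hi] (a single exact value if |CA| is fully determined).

|AB| ∈ {8}
|AD| ∈ {27}
|CD| ∈ {16}
|BD| ∈ [19, 35]
|AC| ∈ [11, 43]
|BC| ∈ [3, 51]

|CA| ∈ [11, 43]  (≈ [11.0000, 43.0000])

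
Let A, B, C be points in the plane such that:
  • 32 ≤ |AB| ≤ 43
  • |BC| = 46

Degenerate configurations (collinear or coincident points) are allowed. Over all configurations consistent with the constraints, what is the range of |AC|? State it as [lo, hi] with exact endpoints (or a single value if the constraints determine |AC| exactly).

|AC| ∈ [3, 89]  (≈ [3.0000, 89.0000])

|AB| ∈ [32, 43]
|BC| ∈ {46}
|AC| ∈ [3, 89]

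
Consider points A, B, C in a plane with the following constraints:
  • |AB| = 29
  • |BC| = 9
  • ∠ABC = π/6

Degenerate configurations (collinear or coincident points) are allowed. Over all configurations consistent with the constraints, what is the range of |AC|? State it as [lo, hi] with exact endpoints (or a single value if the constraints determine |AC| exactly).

|AB| ∈ {29}
|BC| ∈ {9}
|AC| ∈ {√(922 - 261·√(3))}

|AC| = √(922 - 261·√(3))  (≈ 21.6780)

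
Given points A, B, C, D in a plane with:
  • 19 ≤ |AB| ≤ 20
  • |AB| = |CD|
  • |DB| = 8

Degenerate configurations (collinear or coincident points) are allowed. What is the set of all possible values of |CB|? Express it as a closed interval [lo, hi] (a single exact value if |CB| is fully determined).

|AB| ∈ [19, 20]
|BD| ∈ {8}
|CD| ∈ [19, 20]
|AD| ∈ [11, 28]
|BC| ∈ [11, 28]
|AC| ∈ [0, 48]

|CB| ∈ [11, 28]  (≈ [11.0000, 28.0000])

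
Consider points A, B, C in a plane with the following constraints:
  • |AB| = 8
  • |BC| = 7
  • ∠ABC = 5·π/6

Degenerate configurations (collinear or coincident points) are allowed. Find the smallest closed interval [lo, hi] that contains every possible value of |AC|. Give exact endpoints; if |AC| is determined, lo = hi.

|AB| ∈ {8}
|BC| ∈ {7}
|AC| ∈ {√(56·√(3) + 113)}

|AC| = √(56·√(3) + 113)  (≈ 14.4912)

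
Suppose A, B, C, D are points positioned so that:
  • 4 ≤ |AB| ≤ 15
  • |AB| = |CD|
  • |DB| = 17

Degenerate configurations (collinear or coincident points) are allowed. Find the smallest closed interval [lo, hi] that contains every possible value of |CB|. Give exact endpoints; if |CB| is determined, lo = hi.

|AB| ∈ [4, 15]
|BD| ∈ {17}
|CD| ∈ [4, 15]
|AD| ∈ [2, 32]
|BC| ∈ [2, 32]
|AC| ∈ [0, 47]

|CB| ∈ [2, 32]  (≈ [2.0000, 32.0000])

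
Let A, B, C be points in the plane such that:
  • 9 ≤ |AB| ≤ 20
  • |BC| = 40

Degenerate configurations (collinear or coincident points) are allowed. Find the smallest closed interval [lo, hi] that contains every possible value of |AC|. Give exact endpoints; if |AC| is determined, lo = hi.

|AB| ∈ [9, 20]
|BC| ∈ {40}
|AC| ∈ [20, 60]

|AC| ∈ [20, 60]  (≈ [20.0000, 60.0000])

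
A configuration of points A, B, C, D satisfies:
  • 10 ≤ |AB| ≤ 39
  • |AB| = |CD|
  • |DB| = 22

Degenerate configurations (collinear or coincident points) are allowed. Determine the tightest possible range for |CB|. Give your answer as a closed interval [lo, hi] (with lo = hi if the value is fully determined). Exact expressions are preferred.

|AB| ∈ [10, 39]
|BD| ∈ {22}
|CD| ∈ [10, 39]
|AD| ∈ [0, 61]
|BC| ∈ [0, 61]
|AC| ∈ [0, 100]

|CB| ∈ [0, 61]  (≈ [0.0000, 61.0000])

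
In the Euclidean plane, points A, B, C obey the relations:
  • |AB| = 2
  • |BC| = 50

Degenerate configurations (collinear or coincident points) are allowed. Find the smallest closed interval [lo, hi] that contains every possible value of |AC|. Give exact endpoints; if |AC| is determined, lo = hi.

|AC| ∈ [48, 52]  (≈ [48.0000, 52.0000])

|AB| ∈ {2}
|BC| ∈ {50}
|AC| ∈ [48, 52]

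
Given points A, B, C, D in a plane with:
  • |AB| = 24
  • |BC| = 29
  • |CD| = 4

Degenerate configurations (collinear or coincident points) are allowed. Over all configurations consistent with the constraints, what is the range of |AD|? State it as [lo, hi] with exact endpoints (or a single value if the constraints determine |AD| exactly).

|AB| ∈ {24}
|BC| ∈ {29}
|CD| ∈ {4}
|AC| ∈ [5, 53]
|BD| ∈ [25, 33]
|AD| ∈ [1, 57]

|AD| ∈ [1, 57]  (≈ [1.0000, 57.0000])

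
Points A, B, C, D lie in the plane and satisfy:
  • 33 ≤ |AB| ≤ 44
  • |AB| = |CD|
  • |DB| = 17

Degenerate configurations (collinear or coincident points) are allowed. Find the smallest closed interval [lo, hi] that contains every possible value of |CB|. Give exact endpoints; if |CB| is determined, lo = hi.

|CB| ∈ [16, 61]  (≈ [16.0000, 61.0000])

|AB| ∈ [33, 44]
|BD| ∈ {17}
|CD| ∈ [33, 44]
|AD| ∈ [16, 61]
|BC| ∈ [16, 61]
|AC| ∈ [0, 105]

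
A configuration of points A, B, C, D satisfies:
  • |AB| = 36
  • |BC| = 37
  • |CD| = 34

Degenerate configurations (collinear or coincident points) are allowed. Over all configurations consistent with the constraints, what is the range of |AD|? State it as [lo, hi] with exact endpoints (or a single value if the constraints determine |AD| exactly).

|AB| ∈ {36}
|BC| ∈ {37}
|CD| ∈ {34}
|AC| ∈ [1, 73]
|BD| ∈ [3, 71]
|AD| ∈ [0, 107]

|AD| ∈ [0, 107]  (≈ [0.0000, 107.0000])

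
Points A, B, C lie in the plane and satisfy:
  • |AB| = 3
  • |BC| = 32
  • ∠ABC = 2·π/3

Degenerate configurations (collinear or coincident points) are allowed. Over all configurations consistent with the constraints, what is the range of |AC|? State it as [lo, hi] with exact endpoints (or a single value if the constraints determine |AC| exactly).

|AB| ∈ {3}
|BC| ∈ {32}
|AC| ∈ {√(1129)}

|AC| = √(1129)  (≈ 33.6006)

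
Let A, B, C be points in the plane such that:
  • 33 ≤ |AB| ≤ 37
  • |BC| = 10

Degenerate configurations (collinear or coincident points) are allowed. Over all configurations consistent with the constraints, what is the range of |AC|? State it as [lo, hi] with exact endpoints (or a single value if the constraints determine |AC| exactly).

|AB| ∈ [33, 37]
|BC| ∈ {10}
|AC| ∈ [23, 47]

|AC| ∈ [23, 47]  (≈ [23.0000, 47.0000])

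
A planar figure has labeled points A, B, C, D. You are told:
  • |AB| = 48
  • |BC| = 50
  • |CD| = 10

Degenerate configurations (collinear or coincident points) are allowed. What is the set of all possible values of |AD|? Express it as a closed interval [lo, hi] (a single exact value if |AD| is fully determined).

|AD| ∈ [0, 108]  (≈ [0.0000, 108.0000])

|AB| ∈ {48}
|BC| ∈ {50}
|CD| ∈ {10}
|AC| ∈ [2, 98]
|BD| ∈ [40, 60]
|AD| ∈ [0, 108]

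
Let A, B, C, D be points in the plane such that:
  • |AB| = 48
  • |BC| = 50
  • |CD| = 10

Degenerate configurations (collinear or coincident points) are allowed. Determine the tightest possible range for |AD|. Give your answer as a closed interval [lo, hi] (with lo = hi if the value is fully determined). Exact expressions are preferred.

|AB| ∈ {48}
|BC| ∈ {50}
|CD| ∈ {10}
|AC| ∈ [2, 98]
|BD| ∈ [40, 60]
|AD| ∈ [0, 108]

|AD| ∈ [0, 108]  (≈ [0.0000, 108.0000])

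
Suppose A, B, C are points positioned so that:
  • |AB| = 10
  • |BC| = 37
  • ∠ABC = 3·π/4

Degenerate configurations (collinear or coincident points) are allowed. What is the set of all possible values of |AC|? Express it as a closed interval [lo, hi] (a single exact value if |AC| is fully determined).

|AC| = √(370·√(2) + 1469)  (≈ 44.6347)

|AB| ∈ {10}
|BC| ∈ {37}
|AC| ∈ {√(370·√(2) + 1469)}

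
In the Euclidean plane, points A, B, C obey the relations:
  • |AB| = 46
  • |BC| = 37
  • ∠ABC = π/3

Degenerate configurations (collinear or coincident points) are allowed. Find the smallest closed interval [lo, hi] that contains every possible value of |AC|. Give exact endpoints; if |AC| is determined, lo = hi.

|AB| ∈ {46}
|BC| ∈ {37}
|AC| ∈ {√(1783)}

|AC| = √(1783)  (≈ 42.2256)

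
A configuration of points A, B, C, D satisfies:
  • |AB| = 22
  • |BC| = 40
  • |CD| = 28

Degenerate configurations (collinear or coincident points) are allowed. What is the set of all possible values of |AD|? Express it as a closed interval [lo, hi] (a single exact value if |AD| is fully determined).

|AB| ∈ {22}
|BC| ∈ {40}
|CD| ∈ {28}
|AC| ∈ [18, 62]
|BD| ∈ [12, 68]
|AD| ∈ [0, 90]

|AD| ∈ [0, 90]  (≈ [0.0000, 90.0000])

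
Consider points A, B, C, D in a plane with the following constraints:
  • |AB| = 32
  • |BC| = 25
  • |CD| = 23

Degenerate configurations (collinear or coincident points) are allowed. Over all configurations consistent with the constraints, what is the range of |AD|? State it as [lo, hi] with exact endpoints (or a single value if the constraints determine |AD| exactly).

|AB| ∈ {32}
|BC| ∈ {25}
|CD| ∈ {23}
|AC| ∈ [7, 57]
|BD| ∈ [2, 48]
|AD| ∈ [0, 80]

|AD| ∈ [0, 80]  (≈ [0.0000, 80.0000])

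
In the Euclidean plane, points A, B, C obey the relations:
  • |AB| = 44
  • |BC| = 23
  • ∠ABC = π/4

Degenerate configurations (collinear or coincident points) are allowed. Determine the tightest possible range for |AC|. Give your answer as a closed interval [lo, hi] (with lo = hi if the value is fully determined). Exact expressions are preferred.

|AC| = √(2465 - 1012·√(2))  (≈ 32.1530)

|AB| ∈ {44}
|BC| ∈ {23}
|AC| ∈ {√(2465 - 1012·√(2))}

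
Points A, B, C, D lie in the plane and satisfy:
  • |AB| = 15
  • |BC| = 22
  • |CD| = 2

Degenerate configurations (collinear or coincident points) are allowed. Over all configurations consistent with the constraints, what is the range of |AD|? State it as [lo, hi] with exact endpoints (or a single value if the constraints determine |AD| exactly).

|AB| ∈ {15}
|BC| ∈ {22}
|CD| ∈ {2}
|AC| ∈ [7, 37]
|BD| ∈ [20, 24]
|AD| ∈ [5, 39]

|AD| ∈ [5, 39]  (≈ [5.0000, 39.0000])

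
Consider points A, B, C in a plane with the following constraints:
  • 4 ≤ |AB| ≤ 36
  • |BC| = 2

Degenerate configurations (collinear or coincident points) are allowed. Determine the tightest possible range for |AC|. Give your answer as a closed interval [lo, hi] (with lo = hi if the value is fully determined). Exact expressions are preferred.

|AB| ∈ [4, 36]
|BC| ∈ {2}
|AC| ∈ [2, 38]

|AC| ∈ [2, 38]  (≈ [2.0000, 38.0000])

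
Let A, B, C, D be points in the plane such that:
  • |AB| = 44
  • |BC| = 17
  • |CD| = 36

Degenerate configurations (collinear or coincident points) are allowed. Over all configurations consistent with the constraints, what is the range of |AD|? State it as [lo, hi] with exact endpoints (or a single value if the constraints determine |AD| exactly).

|AD| ∈ [0, 97]  (≈ [0.0000, 97.0000])

|AB| ∈ {44}
|BC| ∈ {17}
|CD| ∈ {36}
|AC| ∈ [27, 61]
|BD| ∈ [19, 53]
|AD| ∈ [0, 97]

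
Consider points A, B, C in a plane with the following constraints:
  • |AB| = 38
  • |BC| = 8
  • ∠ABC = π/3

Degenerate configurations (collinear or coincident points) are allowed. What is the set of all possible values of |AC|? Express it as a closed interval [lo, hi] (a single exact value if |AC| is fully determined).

|AB| ∈ {38}
|BC| ∈ {8}
|AC| ∈ {2·√(301)}

|AC| = 2·√(301)  (≈ 34.6987)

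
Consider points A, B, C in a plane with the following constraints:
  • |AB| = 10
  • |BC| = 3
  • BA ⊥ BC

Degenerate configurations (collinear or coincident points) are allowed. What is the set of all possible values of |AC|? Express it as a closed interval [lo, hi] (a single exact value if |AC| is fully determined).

|AB| ∈ {10}
|BC| ∈ {3}
|AC| ∈ {√(109)}

|AC| = √(109)  (≈ 10.4403)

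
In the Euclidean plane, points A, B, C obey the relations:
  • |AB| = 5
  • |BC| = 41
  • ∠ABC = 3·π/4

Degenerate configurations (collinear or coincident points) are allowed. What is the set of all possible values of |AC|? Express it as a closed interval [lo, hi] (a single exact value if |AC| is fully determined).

|AC| = √(205·√(2) + 1706)  (≈ 44.6757)

|AB| ∈ {5}
|BC| ∈ {41}
|AC| ∈ {√(205·√(2) + 1706)}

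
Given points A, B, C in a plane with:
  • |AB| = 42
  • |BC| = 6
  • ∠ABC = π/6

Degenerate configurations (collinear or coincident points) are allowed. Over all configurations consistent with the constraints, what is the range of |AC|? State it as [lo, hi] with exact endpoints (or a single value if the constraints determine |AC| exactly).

|AB| ∈ {42}
|BC| ∈ {6}
|AC| ∈ {6·√(50 - 7·√(3))}

|AC| = 6·√(50 - 7·√(3))  (≈ 36.9259)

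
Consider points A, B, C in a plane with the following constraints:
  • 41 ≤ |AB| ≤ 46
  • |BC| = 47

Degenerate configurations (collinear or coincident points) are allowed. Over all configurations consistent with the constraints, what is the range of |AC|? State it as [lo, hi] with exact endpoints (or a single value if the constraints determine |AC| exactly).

|AB| ∈ [41, 46]
|BC| ∈ {47}
|AC| ∈ [1, 93]

|AC| ∈ [1, 93]  (≈ [1.0000, 93.0000])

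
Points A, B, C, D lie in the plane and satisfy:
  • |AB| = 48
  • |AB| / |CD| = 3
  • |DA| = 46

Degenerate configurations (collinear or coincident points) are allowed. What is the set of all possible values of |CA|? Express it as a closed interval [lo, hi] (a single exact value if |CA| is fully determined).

|CA| ∈ [30, 62]  (≈ [30.0000, 62.0000])

|AB| ∈ {48}
|AD| ∈ {46}
|CD| ∈ {16}
|BD| ∈ [2, 94]
|AC| ∈ [30, 62]
|BC| ∈ [0, 110]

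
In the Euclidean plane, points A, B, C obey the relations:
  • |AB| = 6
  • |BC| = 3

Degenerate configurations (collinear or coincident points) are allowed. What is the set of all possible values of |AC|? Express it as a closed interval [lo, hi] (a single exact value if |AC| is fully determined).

|AC| ∈ [3, 9]  (≈ [3.0000, 9.0000])

|AB| ∈ {6}
|BC| ∈ {3}
|AC| ∈ [3, 9]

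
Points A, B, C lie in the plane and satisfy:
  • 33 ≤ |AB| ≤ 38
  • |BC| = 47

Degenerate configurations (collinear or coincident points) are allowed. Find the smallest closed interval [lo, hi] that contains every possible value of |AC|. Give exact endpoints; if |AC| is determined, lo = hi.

|AB| ∈ [33, 38]
|BC| ∈ {47}
|AC| ∈ [9, 85]

|AC| ∈ [9, 85]  (≈ [9.0000, 85.0000])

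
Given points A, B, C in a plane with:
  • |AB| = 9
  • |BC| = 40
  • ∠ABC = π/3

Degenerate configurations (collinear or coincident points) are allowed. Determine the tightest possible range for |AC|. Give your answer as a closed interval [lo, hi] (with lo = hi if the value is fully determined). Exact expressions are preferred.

|AB| ∈ {9}
|BC| ∈ {40}
|AC| ∈ {√(1321)}

|AC| = √(1321)  (≈ 36.3456)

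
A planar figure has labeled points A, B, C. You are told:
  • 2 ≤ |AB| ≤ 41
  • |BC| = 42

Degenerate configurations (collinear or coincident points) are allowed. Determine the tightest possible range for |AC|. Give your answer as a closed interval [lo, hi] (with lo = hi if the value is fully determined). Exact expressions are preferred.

|AB| ∈ [2, 41]
|BC| ∈ {42}
|AC| ∈ [1, 83]

|AC| ∈ [1, 83]  (≈ [1.0000, 83.0000])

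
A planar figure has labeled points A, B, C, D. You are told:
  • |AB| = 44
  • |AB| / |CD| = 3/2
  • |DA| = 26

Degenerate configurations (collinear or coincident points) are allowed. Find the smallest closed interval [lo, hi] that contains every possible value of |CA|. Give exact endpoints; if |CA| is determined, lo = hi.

|CA| ∈ [10/3, 166/3]  (≈ [3.3333, 55.3333])

|AB| ∈ {44}
|AD| ∈ {26}
|CD| ∈ {88/3}
|BD| ∈ [18, 70]
|AC| ∈ [10/3, 166/3]
|BC| ∈ [0, 298/3]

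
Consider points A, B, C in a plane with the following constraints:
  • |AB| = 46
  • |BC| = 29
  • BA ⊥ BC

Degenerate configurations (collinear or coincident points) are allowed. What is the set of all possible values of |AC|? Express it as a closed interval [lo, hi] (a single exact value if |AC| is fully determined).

|AC| = √(2957)  (≈ 54.3783)

|AB| ∈ {46}
|BC| ∈ {29}
|AC| ∈ {√(2957)}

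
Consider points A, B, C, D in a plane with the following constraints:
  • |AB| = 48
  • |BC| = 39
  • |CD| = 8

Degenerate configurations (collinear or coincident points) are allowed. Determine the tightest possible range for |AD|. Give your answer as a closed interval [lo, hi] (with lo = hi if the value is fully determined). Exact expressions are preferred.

|AB| ∈ {48}
|BC| ∈ {39}
|CD| ∈ {8}
|AC| ∈ [9, 87]
|BD| ∈ [31, 47]
|AD| ∈ [1, 95]

|AD| ∈ [1, 95]  (≈ [1.0000, 95.0000])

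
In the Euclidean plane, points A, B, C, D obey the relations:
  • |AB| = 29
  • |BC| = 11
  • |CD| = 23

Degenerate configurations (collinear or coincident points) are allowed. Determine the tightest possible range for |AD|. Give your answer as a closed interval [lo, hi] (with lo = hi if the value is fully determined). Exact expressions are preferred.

|AD| ∈ [0, 63]  (≈ [0.0000, 63.0000])

|AB| ∈ {29}
|BC| ∈ {11}
|CD| ∈ {23}
|AC| ∈ [18, 40]
|BD| ∈ [12, 34]
|AD| ∈ [0, 63]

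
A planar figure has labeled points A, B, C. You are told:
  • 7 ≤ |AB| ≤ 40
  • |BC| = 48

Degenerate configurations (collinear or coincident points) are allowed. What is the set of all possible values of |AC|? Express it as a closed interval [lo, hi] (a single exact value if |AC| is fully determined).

|AB| ∈ [7, 40]
|BC| ∈ {48}
|AC| ∈ [8, 88]

|AC| ∈ [8, 88]  (≈ [8.0000, 88.0000])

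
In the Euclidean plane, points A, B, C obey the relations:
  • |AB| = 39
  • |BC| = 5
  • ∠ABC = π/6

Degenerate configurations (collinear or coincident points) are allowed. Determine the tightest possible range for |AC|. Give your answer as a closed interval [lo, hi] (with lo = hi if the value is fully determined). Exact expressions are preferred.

|AB| ∈ {39}
|BC| ∈ {5}
|AC| ∈ {√(1546 - 195·√(3))}

|AC| = √(1546 - 195·√(3))  (≈ 34.7599)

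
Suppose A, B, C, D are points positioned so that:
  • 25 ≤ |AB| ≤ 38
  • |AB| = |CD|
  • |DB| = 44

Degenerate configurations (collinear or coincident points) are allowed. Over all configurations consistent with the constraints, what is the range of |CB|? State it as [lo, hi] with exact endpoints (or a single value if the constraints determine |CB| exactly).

|AB| ∈ [25, 38]
|BD| ∈ {44}
|CD| ∈ [25, 38]
|AD| ∈ [6, 82]
|BC| ∈ [6, 82]
|AC| ∈ [0, 120]

|CB| ∈ [6, 82]  (≈ [6.0000, 82.0000])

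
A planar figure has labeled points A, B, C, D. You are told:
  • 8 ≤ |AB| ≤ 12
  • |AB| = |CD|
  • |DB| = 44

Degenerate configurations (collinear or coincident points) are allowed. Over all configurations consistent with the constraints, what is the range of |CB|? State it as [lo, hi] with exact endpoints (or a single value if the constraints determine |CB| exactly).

|AB| ∈ [8, 12]
|BD| ∈ {44}
|CD| ∈ [8, 12]
|AD| ∈ [32, 56]
|BC| ∈ [32, 56]
|AC| ∈ [20, 68]

|CB| ∈ [32, 56]  (≈ [32.0000, 56.0000])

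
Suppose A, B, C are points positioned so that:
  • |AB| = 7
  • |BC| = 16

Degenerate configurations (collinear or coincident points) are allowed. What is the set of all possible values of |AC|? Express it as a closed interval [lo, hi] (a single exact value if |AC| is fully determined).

|AB| ∈ {7}
|BC| ∈ {16}
|AC| ∈ [9, 23]

|AC| ∈ [9, 23]  (≈ [9.0000, 23.0000])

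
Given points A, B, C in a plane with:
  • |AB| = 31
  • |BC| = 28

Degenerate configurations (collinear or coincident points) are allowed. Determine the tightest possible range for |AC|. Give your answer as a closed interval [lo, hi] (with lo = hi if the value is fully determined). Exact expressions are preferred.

|AC| ∈ [3, 59]  (≈ [3.0000, 59.0000])

|AB| ∈ {31}
|BC| ∈ {28}
|AC| ∈ [3, 59]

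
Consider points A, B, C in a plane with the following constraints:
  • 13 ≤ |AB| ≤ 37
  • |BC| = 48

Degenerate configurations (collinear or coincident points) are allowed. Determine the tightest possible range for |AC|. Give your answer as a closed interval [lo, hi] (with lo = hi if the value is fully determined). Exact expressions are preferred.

|AC| ∈ [11, 85]  (≈ [11.0000, 85.0000])

|AB| ∈ [13, 37]
|BC| ∈ {48}
|AC| ∈ [11, 85]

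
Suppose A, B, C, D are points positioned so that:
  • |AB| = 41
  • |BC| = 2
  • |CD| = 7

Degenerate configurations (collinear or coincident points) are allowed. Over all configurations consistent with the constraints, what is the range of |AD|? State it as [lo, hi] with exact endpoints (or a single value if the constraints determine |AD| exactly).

|AB| ∈ {41}
|BC| ∈ {2}
|CD| ∈ {7}
|AC| ∈ [39, 43]
|BD| ∈ [5, 9]
|AD| ∈ [32, 50]

|AD| ∈ [32, 50]  (≈ [32.0000, 50.0000])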